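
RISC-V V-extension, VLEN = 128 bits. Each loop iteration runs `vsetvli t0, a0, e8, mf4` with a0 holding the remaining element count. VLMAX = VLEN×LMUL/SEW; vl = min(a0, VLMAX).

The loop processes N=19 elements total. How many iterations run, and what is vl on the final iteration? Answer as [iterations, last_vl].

lanes per group: 128·1/4/8 = 4
iterations = ceil(19/4) = 5; final-pass vl = 3

[iterations, last_vl] = [5, 3]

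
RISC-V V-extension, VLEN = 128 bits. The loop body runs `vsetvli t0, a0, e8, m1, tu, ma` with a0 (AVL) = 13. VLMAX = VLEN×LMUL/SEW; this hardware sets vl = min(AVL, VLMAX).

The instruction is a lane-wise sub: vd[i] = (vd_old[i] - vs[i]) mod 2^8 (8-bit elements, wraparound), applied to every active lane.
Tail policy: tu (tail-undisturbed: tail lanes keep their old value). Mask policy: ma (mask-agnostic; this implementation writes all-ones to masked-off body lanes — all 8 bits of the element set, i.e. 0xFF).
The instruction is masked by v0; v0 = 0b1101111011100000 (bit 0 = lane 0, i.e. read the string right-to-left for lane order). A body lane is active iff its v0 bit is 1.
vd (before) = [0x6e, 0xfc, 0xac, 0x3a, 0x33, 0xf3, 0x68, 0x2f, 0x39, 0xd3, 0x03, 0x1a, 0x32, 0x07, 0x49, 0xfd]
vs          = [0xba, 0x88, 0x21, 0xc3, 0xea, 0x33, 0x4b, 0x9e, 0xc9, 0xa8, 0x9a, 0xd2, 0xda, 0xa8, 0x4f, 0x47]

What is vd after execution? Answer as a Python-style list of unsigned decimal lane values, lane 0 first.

VLMAX = VLEN×LMUL/SEW = 128×1/8 = 16
AVL=13 ≤ VLMAX=16, so vl = 13
lane  0: mask-off/ones ⇒ 0xff
lane  1: mask-off/ones ⇒ 0xff
lane  2: mask-off/ones ⇒ 0xff
lane  3: mask-off/ones ⇒ 0xff
lane  4: mask-off/ones ⇒ 0xff
lane  5: sub(0xf3,0x33) ⇒ 0xc0
lane  6: sub(0x68,0x4b) ⇒ 0x1d
lane  7: sub(0x2f,0x9e) ⇒ 0x91
lane  8: mask-off/ones ⇒ 0xff
lane  9: sub(0xd3,0xa8) ⇒ 0x2b
lane 10: sub(0x03,0x9a) ⇒ 0x69
lane 11: sub(0x1a,0xd2) ⇒ 0x48
lane 12: sub(0x32,0xda) ⇒ 0x58
lane 13: tail/keep ⇒ 0x07
lane 14: tail/keep ⇒ 0x49
lane 15: tail/keep ⇒ 0xfd

vd = [255, 255, 255, 255, 255, 192, 29, 145, 255, 43, 105, 72, 88, 7, 73, 253]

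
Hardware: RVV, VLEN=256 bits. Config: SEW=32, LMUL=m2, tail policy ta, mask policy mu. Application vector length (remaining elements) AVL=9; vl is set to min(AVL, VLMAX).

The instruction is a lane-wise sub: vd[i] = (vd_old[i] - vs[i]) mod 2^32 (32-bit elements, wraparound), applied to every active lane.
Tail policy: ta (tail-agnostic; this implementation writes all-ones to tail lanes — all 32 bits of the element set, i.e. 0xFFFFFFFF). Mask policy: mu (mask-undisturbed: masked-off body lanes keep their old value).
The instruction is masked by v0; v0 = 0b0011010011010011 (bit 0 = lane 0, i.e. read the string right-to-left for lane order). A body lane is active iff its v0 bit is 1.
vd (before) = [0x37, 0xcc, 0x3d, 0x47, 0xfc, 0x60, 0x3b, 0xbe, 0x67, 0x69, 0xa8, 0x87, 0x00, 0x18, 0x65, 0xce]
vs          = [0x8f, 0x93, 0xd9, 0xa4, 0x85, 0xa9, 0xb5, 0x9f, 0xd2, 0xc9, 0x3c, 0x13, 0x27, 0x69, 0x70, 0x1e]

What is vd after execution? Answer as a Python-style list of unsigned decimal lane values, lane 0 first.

VLMAX = (256 × 2) / 32 = 16 lanes
vl ← min(9, 16) = 9
lane  0: sub(0x37,0x8f) ⇒ 0xffffffa8
lane  1: sub(0xcc,0x93) ⇒ 0x39
lane  2: mask-off/keep ⇒ 0x3d
lane  3: mask-off/keep ⇒ 0x47
lane  4: sub(0xfc,0x85) ⇒ 0x77
lane  5: mask-off/keep ⇒ 0x60
lane  6: sub(0x3b,0xb5) ⇒ 0xffffff86
lane  7: sub(0xbe,0x9f) ⇒ 0x1f
lane  8: mask-off/keep ⇒ 0x67
lane  9: tail/ones ⇒ 0xffffffff
lane 10: tail/ones ⇒ 0xffffffff
lane 11: tail/ones ⇒ 0xffffffff
lane 12: tail/ones ⇒ 0xffffffff
lane 13: tail/ones ⇒ 0xffffffff
lane 14: tail/ones ⇒ 0xffffffff
lane 15: tail/ones ⇒ 0xffffffff

vd = [4294967208, 57, 61, 71, 119, 96, 4294967174, 31, 103, 4294967295, 4294967295, 4294967295, 4294967295, 4294967295, 4294967295, 4294967295]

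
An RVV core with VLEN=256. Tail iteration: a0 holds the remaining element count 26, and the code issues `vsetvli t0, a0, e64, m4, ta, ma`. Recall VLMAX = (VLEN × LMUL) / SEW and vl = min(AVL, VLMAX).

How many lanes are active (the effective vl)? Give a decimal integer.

vl = 16

VLMAX = VLEN×LMUL/SEW = 256×4/64 = 16
AVL=26 > VLMAX=16, so vl = 16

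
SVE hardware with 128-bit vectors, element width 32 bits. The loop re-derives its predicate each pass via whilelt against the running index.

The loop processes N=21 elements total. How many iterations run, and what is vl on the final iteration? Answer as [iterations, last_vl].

128-bit reg / 32-bit elem → 4 lanes
iterations = ceil(21/4) = 6; final-pass vl = 1

[iterations, last_vl] = [6, 1]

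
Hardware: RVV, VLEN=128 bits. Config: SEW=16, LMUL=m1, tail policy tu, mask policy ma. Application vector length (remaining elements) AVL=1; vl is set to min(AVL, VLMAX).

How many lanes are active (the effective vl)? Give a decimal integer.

VLMAX = (128 × 1) / 16 = 8 lanes
vl ← min(1, 8) = 1

vl = 1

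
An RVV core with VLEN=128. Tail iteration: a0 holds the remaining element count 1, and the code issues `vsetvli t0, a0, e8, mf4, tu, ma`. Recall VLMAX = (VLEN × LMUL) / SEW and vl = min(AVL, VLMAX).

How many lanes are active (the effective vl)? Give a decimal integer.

vl = 1

VLMAX = (128 × 1/4) / 8 = 4 lanes
AVL=1 ≤ VLMAX=4, so vl = 1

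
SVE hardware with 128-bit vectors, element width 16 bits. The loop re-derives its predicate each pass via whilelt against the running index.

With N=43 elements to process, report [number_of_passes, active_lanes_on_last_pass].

[iterations, last_vl] = [6, 3]

128-bit reg / 16-bit elem → 8 lanes
iterations = ceil(43/8) = 6; final-pass vl = 3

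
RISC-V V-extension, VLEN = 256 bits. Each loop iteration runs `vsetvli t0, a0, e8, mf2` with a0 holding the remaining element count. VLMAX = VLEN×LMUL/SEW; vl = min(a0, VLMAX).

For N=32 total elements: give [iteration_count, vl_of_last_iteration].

VLMAX = VLEN×LMUL/SEW = 256×1/2/8 = 16
N=32: ⌈32/16⌉ = 2 iters; last vl = 32 − 1×16 = 16

[iterations, last_vl] = [2, 16]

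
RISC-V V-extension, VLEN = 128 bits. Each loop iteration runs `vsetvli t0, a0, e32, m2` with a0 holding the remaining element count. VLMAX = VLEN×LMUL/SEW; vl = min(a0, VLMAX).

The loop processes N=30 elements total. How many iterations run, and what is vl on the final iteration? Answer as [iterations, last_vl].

VLMAX = (128 × 2) / 32 = 8 lanes
iterations = ceil(30/8) = 4; final-pass vl = 6

[iterations, last_vl] = [4, 6]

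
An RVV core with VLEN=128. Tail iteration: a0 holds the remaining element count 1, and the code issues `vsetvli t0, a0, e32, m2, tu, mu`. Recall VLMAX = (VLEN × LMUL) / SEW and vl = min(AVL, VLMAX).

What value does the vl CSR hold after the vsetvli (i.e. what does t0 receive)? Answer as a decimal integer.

vl = 1

lanes per group: 128·2/32 = 8
vl ← min(1, 8) = 1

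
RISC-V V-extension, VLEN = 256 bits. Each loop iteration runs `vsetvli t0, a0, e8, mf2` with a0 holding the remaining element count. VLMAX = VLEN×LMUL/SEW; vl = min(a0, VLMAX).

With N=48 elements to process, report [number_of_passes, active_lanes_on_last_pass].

[iterations, last_vl] = [3, 16]

VLMAX = VLEN×LMUL/SEW = 256×1/2/8 = 16
48 elements at 16/iter → 3 passes, remainder 16 on the last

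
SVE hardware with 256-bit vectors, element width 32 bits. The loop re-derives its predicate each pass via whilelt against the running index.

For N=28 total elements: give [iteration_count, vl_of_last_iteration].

lane count: 256 div 32 = 8
28 elements at 8/iter → 4 passes, remainder 4 on the last

[iterations, last_vl] = [4, 4]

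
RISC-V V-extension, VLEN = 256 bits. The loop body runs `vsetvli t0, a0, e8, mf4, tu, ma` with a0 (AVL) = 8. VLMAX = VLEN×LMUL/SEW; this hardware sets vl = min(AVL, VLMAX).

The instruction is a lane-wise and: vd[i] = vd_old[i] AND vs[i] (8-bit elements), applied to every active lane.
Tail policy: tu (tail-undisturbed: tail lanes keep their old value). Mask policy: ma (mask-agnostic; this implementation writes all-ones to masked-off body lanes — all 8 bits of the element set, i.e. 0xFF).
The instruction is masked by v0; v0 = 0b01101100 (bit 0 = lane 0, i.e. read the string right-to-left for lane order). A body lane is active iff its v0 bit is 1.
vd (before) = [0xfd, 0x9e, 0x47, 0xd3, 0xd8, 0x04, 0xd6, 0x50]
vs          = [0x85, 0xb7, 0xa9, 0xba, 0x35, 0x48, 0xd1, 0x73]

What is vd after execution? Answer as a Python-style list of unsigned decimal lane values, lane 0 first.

vd = [255, 255, 1, 146, 255, 0, 208, 255]

VLMAX = VLEN×LMUL/SEW = 256×1/4/8 = 8
vl ← min(8, 8) = 8
  i=0: mask-off/ones → 255
  i=1: mask-off/ones → 255
  i=2: and(0x47,0xa9) → 1
  i=3: and(0xd3,0xba) → 146
  i=4: mask-off/ones → 255
  i=5: and(0x04,0x48) → 0
  i=6: and(0xd6,0xd1) → 208
  i=7: mask-off/ones → 255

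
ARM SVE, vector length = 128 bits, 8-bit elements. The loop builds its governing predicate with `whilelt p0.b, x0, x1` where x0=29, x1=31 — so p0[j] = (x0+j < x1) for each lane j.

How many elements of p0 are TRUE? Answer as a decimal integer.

vl = 2

register lanes = 128/8 = 16
whilelt: lane j active iff 29+j < 31 → j < 2 → 2 active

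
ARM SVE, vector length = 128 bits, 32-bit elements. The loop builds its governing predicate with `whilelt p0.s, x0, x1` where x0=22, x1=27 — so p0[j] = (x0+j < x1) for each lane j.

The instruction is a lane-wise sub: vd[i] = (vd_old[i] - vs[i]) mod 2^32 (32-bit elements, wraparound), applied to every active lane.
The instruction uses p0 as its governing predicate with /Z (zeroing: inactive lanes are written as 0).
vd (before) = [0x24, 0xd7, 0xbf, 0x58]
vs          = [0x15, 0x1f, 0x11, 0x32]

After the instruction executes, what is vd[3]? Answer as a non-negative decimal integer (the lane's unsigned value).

vd[3] = 38

lane count: 128 div 32 = 4
whilelt: lane j active iff 22+j < 27 → j < 5 → 4 active
lane  0: sub(0x24,0x15) ⇒ 0x0f
lane  1: sub(0xd7,0x1f) ⇒ 0xb8
lane  2: sub(0xbf,0x11) ⇒ 0xae
lane  3: sub(0x58,0x32) ⇒ 0x26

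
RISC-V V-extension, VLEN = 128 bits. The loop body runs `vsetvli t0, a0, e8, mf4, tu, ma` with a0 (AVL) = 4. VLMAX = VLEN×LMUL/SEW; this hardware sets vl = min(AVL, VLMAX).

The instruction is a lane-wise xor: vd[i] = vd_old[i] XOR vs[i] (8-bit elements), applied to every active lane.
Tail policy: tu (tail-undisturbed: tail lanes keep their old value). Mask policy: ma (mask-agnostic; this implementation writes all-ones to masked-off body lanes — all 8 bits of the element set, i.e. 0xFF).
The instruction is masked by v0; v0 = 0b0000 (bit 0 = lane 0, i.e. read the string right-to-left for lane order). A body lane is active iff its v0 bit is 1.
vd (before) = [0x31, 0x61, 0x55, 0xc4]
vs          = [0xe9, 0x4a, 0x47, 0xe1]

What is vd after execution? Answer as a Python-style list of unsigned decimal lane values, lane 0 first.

vd = [255, 255, 255, 255]

VLMAX = (128 × 1/4) / 8 = 4 lanes
vl = min(AVL, VLMAX) = min(4, 4) = 4
lane  0: mask-off/ones ⇒ 0xff
lane  1: mask-off/ones ⇒ 0xff
lane  2: mask-off/ones ⇒ 0xff
lane  3: mask-off/ones ⇒ 0xff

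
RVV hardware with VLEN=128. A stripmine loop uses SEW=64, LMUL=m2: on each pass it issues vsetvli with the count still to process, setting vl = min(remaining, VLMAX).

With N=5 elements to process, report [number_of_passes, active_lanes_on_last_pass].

lanes per group: 128·2/64 = 4
N=5: ⌈5/4⌉ = 2 iters; last vl = 5 − 1×4 = 1

[iterations, last_vl] = [2, 1]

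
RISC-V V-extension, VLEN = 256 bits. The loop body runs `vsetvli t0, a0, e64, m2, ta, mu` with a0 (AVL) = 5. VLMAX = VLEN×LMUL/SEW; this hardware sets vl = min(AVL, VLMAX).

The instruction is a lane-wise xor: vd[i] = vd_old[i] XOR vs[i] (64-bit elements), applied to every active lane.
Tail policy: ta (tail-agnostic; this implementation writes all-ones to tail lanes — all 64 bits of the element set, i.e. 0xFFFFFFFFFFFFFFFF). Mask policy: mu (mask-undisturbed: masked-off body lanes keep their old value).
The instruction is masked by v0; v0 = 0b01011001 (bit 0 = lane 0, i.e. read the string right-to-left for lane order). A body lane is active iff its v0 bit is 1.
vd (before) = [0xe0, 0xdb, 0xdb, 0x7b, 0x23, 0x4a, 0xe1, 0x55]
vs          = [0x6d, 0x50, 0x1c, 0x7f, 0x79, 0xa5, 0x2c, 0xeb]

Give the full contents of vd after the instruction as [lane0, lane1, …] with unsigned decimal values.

lanes per group: 256·2/64 = 8
vl = min(AVL, VLMAX) = min(5, 8) = 5
lane  0: xor(0xe0,0x6d) ⇒ 0x8d
lane  1: mask-off/keep ⇒ 0xdb
lane  2: mask-off/keep ⇒ 0xdb
lane  3: xor(0x7b,0x7f) ⇒ 0x04
lane  4: xor(0x23,0x79) ⇒ 0x5a
lane  5: tail/ones ⇒ 0xffffffffffffffff
lane  6: tail/ones ⇒ 0xffffffffffffffff
lane  7: tail/ones ⇒ 0xffffffffffffffff

vd = [141, 219, 219, 4, 90, 18446744073709551615, 18446744073709551615, 18446744073709551615]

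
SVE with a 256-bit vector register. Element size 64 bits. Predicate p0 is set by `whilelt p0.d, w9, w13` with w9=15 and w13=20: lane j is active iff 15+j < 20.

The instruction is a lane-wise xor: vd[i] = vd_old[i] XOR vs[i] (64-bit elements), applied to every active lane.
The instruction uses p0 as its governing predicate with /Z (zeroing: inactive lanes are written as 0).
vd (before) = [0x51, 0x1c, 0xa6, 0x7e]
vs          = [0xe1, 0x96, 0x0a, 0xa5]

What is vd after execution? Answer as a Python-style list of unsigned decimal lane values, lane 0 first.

vd = [176, 138, 172, 219]

256-bit reg / 64-bit elem → 4 lanes
whilelt: lane j active iff 15+j < 20 → j < 5 → 4 active
vd[0] xor(0x51,0xe1) -> 0xb0
vd[1] xor(0x1c,0x96) -> 0x8a
vd[2] xor(0xa6,0x0a) -> 0xac
vd[3] xor(0x7e,0xa5) -> 0xdb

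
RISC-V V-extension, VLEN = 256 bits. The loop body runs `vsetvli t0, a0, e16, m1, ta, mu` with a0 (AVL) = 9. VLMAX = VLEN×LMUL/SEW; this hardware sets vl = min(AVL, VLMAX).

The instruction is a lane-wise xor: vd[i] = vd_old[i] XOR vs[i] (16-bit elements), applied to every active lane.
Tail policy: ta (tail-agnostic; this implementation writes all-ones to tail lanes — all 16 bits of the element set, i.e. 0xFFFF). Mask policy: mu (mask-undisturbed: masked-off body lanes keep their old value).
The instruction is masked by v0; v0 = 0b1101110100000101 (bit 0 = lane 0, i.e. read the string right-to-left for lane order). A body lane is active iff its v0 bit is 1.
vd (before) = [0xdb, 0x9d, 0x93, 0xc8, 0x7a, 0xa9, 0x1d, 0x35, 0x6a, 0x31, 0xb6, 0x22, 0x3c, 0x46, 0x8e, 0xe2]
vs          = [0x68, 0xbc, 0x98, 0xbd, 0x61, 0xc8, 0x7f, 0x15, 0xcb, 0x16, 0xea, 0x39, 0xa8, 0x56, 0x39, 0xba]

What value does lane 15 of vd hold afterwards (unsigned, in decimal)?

VLMAX = VLEN×LMUL/SEW = 256×1/16 = 16
AVL=9 ≤ VLMAX=16, so vl = 9
lane  0: xor(0xdb,0x68) ⇒ 0xb3
lane  1: mask-off/keep ⇒ 0x9d
lane  2: xor(0x93,0x98) ⇒ 0x0b
lane  3: mask-off/keep ⇒ 0xc8
lane  4: mask-off/keep ⇒ 0x7a
lane  5: mask-off/keep ⇒ 0xa9
lane  6: mask-off/keep ⇒ 0x1d
lane  7: mask-off/keep ⇒ 0x35
lane  8: xor(0x6a,0xcb) ⇒ 0xa1
lane  9: tail/ones ⇒ 0xffff
lane 10: tail/ones ⇒ 0xffff
lane 11: tail/ones ⇒ 0xffff
lane 12: tail/ones ⇒ 0xffff
lane 13: tail/ones ⇒ 0xffff
lane 14: tail/ones ⇒ 0xffff
lane 15: tail/ones ⇒ 0xffff

vd[15] = 65535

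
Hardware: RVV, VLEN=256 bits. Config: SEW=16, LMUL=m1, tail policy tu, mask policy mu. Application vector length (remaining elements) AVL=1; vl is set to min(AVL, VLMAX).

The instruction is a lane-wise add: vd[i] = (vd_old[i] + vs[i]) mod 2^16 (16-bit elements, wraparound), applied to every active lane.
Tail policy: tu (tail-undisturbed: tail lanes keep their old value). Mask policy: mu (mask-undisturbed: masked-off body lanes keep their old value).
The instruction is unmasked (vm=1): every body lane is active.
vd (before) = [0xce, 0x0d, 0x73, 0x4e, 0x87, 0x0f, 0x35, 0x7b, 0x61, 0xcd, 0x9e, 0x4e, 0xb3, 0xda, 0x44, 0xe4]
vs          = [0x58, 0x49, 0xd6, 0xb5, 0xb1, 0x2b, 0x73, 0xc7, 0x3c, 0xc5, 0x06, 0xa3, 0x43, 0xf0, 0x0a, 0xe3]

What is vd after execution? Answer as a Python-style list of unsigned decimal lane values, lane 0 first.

lanes per group: 256·1/16 = 16
AVL=1 ≤ VLMAX=16, so vl = 1
vd[0] add(0xce,0x58) -> 0x126
vd[1] tail/keep -> 0x0d
vd[2] tail/keep -> 0x73
vd[3] tail/keep -> 0x4e
vd[4] tail/keep -> 0x87
vd[5] tail/keep -> 0x0f
vd[6] tail/keep -> 0x35
vd[7] tail/keep -> 0x7b
vd[8] tail/keep -> 0x61
vd[9] tail/keep -> 0xcd
vd[10] tail/keep -> 0x9e
vd[11] tail/keep -> 0x4e
vd[12] tail/keep -> 0xb3
vd[13] tail/keep -> 0xda
vd[14] tail/keep -> 0x44
vd[15] tail/keep -> 0xe4

vd = [294, 13, 115, 78, 135, 15, 53, 123, 97, 205, 158, 78, 179, 218, 68, 228]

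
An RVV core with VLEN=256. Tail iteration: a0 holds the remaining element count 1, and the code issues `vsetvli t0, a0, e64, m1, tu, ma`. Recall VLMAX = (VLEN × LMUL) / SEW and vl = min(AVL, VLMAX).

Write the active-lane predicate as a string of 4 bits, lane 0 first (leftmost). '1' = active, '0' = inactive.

lanes per group: 256·1/64 = 4
vl ← min(1, 4) = 1
bits (lane 0 leftmost): 1000

predicate = 1000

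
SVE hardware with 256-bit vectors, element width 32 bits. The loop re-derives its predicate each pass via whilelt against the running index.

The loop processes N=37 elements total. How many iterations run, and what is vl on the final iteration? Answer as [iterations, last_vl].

256-bit reg / 32-bit elem → 8 lanes
37 elements at 8/iter → 5 passes, remainder 5 on the last

[iterations, last_vl] = [5, 5]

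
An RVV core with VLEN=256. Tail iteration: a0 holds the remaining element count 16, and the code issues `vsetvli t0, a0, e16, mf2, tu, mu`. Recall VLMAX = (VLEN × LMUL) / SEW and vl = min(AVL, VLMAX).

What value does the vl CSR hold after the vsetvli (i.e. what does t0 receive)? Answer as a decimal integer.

lanes per group: 256·1/2/16 = 8
vl ← min(16, 8) = 8

vl = 8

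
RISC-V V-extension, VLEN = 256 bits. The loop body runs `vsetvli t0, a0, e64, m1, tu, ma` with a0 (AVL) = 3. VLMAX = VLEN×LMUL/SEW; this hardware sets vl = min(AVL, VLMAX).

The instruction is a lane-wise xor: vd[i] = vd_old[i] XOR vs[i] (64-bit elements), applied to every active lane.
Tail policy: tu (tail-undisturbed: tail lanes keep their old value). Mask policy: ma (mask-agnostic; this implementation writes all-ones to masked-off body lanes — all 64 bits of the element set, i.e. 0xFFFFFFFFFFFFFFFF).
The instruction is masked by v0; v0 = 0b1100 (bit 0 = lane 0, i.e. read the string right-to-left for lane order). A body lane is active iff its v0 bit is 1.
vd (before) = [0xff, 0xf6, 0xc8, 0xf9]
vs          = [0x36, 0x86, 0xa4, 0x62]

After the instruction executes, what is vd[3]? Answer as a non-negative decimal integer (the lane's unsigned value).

VLMAX = VLEN×LMUL/SEW = 256×1/64 = 4
vl ← min(3, 4) = 3
  i=0: mask-off/ones → 18446744073709551615
  i=1: mask-off/ones → 18446744073709551615
  i=2: xor(0xc8,0xa4) → 108
  i=3: tail/keep → 249

vd[3] = 249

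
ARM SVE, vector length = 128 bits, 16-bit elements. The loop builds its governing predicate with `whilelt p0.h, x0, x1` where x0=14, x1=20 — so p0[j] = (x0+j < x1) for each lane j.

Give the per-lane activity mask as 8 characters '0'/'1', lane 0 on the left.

predicate = 11111100

128-bit reg / 16-bit elem → 8 lanes
active while 14+j < 20, i.e. j ∈ [0,6) capped at 8 ⇒ 6
bits (lane 0 leftmost): 11111100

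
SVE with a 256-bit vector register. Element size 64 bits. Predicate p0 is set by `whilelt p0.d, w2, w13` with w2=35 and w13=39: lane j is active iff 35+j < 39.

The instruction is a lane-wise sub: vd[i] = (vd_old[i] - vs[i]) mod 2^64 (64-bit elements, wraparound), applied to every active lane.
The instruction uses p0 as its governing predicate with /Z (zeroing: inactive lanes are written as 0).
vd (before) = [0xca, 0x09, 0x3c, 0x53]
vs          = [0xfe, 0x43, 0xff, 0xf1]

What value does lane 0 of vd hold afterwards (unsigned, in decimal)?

lane count: 256 div 64 = 4
active while 35+j < 39, i.e. j ∈ [0,4) capped at 4 ⇒ 4
  i=0: sub(0xca,0xfe) → 18446744073709551564
  i=1: sub(0x09,0x43) → 18446744073709551558
  i=2: sub(0x3c,0xff) → 18446744073709551421
  i=3: sub(0x53,0xf1) → 18446744073709551458

vd[0] = 18446744073709551564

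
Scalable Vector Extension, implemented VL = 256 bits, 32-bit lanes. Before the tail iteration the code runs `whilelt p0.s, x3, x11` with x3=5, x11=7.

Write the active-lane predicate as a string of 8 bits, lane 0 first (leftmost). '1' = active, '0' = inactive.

lane count: 256 div 32 = 8
whilelt: lane j active iff 5+j < 7 → j < 2 → 2 active
bits (lane 0 leftmost): 11000000

predicate = 11000000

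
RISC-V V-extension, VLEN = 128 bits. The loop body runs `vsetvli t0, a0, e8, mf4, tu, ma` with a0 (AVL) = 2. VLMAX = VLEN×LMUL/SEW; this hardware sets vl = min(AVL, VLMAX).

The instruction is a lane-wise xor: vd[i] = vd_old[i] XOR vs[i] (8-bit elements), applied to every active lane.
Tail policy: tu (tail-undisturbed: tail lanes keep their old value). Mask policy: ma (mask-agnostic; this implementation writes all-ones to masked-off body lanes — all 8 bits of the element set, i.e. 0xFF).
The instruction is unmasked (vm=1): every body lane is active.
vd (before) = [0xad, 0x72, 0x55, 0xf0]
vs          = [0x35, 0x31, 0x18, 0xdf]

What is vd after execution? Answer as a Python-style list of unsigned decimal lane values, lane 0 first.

VLMAX = (128 × 1/4) / 8 = 4 lanes
vl = min(AVL, VLMAX) = min(2, 4) = 2
  i=0: xor(0xad,0x35) → 152
  i=1: xor(0x72,0x31) → 67
  i=2: tail/keep → 85
  i=3: tail/keep → 240

vd = [152, 67, 85, 240]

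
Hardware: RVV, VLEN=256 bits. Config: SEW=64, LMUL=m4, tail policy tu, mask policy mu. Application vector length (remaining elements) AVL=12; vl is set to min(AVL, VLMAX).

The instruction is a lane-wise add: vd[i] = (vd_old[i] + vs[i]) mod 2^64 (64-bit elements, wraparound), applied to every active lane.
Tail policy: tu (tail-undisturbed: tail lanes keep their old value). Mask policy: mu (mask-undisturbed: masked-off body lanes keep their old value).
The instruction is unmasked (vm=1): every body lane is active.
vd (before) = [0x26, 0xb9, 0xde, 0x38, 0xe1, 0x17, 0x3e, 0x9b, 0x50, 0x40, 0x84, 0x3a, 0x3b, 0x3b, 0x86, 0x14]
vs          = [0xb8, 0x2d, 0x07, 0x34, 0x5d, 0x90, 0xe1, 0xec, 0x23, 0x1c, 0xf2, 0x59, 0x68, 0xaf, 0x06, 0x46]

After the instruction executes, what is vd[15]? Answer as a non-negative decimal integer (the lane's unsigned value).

vd[15] = 20

VLMAX = (256 × 4) / 64 = 16 lanes
AVL=12 ≤ VLMAX=16, so vl = 12
[0] add(0x26,0xb8) = 0xde
[1] add(0xb9,0x2d) = 0xe6
[2] add(0xde,0x07) = 0xe5
[3] add(0x38,0x34) = 0x6c
[4] add(0xe1,0x5d) = 0x13e
[5] add(0x17,0x90) = 0xa7
[6] add(0x3e,0xe1) = 0x11f
[7] add(0x9b,0xec) = 0x187
[8] add(0x50,0x23) = 0x73
[9] add(0x40,0x1c) = 0x5c
[10] add(0x84,0xf2) = 0x176
[11] add(0x3a,0x59) = 0x93
[12] tail/keep = 0x3b
[13] tail/keep = 0x3b
[14] tail/keep = 0x86
[15] tail/keep = 0x14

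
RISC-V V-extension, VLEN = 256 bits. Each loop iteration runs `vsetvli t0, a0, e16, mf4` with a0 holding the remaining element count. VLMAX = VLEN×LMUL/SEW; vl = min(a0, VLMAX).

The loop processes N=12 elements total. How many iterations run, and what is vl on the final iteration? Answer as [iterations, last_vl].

[iterations, last_vl] = [3, 4]

lanes per group: 256·1/4/16 = 4
N=12: ⌈12/4⌉ = 3 iters; last vl = 12 − 2×4 = 4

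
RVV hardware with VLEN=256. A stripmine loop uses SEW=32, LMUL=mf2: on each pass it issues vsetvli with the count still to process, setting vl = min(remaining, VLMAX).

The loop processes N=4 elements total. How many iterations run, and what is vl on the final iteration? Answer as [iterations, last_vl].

[iterations, last_vl] = [1, 4]

VLMAX = (256 × 1/2) / 32 = 4 lanes
iterations = ceil(4/4) = 1; final-pass vl = 4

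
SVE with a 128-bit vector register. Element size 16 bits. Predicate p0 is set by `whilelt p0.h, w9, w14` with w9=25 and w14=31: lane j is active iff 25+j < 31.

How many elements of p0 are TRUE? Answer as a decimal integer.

vl = 6

register lanes = 128/16 = 8
p0[j] = (25+j < 31); true for j=0..5 → 6 lanes set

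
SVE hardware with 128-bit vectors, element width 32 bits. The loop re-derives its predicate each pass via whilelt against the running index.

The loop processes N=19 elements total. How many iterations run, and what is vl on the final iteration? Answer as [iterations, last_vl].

[iterations, last_vl] = [5, 3]

lane count: 128 div 32 = 4
N=19: ⌈19/4⌉ = 5 iters; last vl = 19 − 4×4 = 3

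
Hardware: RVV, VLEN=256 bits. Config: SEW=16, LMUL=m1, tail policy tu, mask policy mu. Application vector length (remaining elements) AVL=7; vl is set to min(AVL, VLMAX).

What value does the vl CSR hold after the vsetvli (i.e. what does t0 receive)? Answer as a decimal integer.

VLMAX = VLEN×LMUL/SEW = 256×1/16 = 16
AVL=7 ≤ VLMAX=16, so vl = 7

vl = 7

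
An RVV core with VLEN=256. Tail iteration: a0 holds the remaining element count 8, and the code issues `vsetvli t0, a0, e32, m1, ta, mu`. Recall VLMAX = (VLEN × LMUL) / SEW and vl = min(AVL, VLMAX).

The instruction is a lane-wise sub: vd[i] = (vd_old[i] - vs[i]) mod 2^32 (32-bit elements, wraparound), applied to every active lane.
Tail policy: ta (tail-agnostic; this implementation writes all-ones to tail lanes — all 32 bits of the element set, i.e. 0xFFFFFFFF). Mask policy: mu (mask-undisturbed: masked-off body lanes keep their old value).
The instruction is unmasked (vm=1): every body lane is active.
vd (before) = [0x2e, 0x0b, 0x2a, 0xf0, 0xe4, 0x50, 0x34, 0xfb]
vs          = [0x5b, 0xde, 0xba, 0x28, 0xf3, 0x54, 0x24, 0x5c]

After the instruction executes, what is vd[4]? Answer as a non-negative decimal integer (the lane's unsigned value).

vd[4] = 4294967281

VLMAX = VLEN×LMUL/SEW = 256×1/32 = 8
vl ← min(8, 8) = 8
lane  0: sub(0x2e,0x5b) ⇒ 0xffffffd3
lane  1: sub(0x0b,0xde) ⇒ 0xffffff2d
lane  2: sub(0x2a,0xba) ⇒ 0xffffff70
lane  3: sub(0xf0,0x28) ⇒ 0xc8
lane  4: sub(0xe4,0xf3) ⇒ 0xfffffff1
lane  5: sub(0x50,0x54) ⇒ 0xfffffffc
lane  6: sub(0x34,0x24) ⇒ 0x10
lane  7: sub(0xfb,0x5c) ⇒ 0x9f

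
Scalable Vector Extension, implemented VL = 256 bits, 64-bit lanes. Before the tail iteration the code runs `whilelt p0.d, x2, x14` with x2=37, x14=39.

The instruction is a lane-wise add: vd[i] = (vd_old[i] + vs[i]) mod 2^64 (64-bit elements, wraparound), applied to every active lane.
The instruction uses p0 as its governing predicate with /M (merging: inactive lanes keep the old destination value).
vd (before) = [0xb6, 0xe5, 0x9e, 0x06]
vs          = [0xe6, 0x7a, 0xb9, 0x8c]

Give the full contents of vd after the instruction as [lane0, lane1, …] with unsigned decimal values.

vd = [412, 351, 158, 6]

256-bit reg / 64-bit elem → 4 lanes
whilelt: lane j active iff 37+j < 39 → j < 2 → 2 active
  i=0: add(0xb6,0xe6) → 412
  i=1: add(0xe5,0x7a) → 351
  i=2: tail/keep → 158
  i=3: tail/keep → 6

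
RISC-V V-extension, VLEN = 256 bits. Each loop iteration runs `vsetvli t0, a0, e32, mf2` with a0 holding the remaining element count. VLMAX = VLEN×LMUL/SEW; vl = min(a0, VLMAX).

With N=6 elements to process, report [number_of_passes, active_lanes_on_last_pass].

[iterations, last_vl] = [2, 2]

VLMAX = (256 × 1/2) / 32 = 4 lanes
N=6: ⌈6/4⌉ = 2 iters; last vl = 6 − 1×4 = 2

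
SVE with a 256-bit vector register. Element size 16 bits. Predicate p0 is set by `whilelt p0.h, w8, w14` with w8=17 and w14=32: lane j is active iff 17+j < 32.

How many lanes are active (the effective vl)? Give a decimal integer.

lane count: 256 div 16 = 16
active while 17+j < 32, i.e. j ∈ [0,15) capped at 16 ⇒ 15

vl = 15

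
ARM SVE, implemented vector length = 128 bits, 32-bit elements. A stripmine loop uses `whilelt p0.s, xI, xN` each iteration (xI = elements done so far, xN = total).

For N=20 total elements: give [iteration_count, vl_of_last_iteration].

[iterations, last_vl] = [5, 4]

lane count: 128 div 32 = 4
iterations = ceil(20/4) = 5; final-pass vl = 4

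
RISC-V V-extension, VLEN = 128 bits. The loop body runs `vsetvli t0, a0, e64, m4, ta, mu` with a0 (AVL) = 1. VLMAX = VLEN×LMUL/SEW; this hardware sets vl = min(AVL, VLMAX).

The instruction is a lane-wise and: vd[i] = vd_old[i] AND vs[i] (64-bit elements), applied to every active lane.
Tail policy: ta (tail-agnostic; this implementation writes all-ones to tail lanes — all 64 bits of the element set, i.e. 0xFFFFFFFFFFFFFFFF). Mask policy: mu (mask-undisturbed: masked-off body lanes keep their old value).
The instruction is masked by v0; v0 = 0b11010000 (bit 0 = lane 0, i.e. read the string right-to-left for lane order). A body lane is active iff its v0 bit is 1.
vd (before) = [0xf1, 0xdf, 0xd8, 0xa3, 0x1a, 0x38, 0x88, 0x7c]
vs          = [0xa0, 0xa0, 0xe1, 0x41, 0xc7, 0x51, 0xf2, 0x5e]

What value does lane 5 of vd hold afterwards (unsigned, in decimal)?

vd[5] = 18446744073709551615

lanes per group: 128·4/64 = 8
AVL=1 ≤ VLMAX=8, so vl = 1
lane  0: mask-off/keep ⇒ 0xf1
lane  1: tail/ones ⇒ 0xffffffffffffffff
lane  2: tail/ones ⇒ 0xffffffffffffffff
lane  3: tail/ones ⇒ 0xffffffffffffffff
lane  4: tail/ones ⇒ 0xffffffffffffffff
lane  5: tail/ones ⇒ 0xffffffffffffffff
lane  6: tail/ones ⇒ 0xffffffffffffffff
lane  7: tail/ones ⇒ 0xffffffffffffffff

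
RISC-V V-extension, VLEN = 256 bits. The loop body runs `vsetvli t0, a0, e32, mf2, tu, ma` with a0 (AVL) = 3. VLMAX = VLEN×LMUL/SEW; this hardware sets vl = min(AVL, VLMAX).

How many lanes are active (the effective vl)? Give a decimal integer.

vl = 3

VLMAX = VLEN×LMUL/SEW = 256×1/2/32 = 4
vl ← min(3, 4) = 3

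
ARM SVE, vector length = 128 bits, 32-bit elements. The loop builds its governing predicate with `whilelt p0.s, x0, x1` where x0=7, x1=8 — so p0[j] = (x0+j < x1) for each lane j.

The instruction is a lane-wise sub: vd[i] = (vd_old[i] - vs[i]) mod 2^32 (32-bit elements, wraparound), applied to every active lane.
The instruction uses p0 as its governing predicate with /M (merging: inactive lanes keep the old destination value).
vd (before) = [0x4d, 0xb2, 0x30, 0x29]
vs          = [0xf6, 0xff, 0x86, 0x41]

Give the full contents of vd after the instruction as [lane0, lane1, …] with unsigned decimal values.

vd = [4294967127, 178, 48, 41]

128-bit reg / 32-bit elem → 4 lanes
whilelt: lane j active iff 7+j < 8 → j < 1 → 1 active
vd[0] sub(0x4d,0xf6) -> 0xffffff57
vd[1] tail/keep -> 0xb2
vd[2] tail/keep -> 0x30
vd[3] tail/keep -> 0x29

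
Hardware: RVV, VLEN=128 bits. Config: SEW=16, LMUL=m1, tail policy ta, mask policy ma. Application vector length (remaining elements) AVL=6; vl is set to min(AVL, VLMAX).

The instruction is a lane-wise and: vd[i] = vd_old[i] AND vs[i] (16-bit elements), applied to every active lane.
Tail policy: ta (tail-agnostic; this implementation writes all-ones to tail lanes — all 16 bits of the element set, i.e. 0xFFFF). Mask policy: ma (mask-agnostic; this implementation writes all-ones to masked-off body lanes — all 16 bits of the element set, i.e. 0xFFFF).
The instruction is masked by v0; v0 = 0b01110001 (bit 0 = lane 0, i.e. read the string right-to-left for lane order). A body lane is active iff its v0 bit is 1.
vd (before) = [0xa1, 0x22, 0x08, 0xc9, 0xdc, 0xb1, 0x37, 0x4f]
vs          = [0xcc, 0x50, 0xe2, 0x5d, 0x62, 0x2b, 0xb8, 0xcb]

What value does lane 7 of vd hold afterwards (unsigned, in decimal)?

vd[7] = 65535

lanes per group: 128·1/16 = 8
AVL=6 ≤ VLMAX=8, so vl = 6
lane  0: and(0xa1,0xcc) ⇒ 0x80
lane  1: mask-off/ones ⇒ 0xffff
lane  2: mask-off/ones ⇒ 0xffff
lane  3: mask-off/ones ⇒ 0xffff
lane  4: and(0xdc,0x62) ⇒ 0x40
lane  5: and(0xb1,0x2b) ⇒ 0x21
lane  6: tail/ones ⇒ 0xffff
lane  7: tail/ones ⇒ 0xffff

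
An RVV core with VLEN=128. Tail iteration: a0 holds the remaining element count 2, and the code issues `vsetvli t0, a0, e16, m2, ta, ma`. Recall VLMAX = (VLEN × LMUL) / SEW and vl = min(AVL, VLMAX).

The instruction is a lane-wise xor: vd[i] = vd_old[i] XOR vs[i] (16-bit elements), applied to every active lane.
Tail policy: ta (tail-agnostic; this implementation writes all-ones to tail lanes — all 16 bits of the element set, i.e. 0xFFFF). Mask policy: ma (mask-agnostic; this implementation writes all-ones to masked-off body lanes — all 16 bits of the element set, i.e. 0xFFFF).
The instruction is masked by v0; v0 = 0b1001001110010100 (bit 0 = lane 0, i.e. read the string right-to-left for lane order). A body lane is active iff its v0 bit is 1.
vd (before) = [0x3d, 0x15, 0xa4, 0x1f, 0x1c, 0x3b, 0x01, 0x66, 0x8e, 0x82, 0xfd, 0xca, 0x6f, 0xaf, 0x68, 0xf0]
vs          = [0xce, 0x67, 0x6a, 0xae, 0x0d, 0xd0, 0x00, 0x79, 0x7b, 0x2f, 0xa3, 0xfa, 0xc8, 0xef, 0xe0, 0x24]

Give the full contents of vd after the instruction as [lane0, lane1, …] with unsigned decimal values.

vd = [65535, 65535, 65535, 65535, 65535, 65535, 65535, 65535, 65535, 65535, 65535, 65535, 65535, 65535, 65535, 65535]

lanes per group: 128·2/16 = 16
AVL=2 ≤ VLMAX=16, so vl = 2
vd[0] mask-off/ones -> 0xffff
vd[1] mask-off/ones -> 0xffff
vd[2] tail/ones -> 0xffff
vd[3] tail/ones -> 0xffff
vd[4] tail/ones -> 0xffff
vd[5] tail/ones -> 0xffff
vd[6] tail/ones -> 0xffff
vd[7] tail/ones -> 0xffff
vd[8] tail/ones -> 0xffff
vd[9] tail/ones -> 0xffff
vd[10] tail/ones -> 0xffff
vd[11] tail/ones -> 0xffff
vd[12] tail/ones -> 0xffff
vd[13] tail/ones -> 0xffff
vd[14] tail/ones -> 0xffff
vd[15] tail/ones -> 0xffff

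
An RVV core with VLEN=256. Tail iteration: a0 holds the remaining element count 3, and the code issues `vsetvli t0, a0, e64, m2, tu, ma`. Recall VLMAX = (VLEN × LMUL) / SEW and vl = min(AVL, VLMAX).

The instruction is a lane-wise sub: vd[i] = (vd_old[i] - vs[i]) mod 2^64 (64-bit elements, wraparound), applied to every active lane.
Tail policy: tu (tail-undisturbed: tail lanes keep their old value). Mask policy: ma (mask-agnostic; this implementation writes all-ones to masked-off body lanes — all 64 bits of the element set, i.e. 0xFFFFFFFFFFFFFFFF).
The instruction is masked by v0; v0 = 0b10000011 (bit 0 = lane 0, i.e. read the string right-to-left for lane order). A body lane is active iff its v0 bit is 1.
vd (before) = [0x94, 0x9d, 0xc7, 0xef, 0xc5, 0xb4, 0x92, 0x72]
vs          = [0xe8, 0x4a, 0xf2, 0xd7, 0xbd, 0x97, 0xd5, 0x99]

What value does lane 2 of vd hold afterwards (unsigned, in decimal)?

VLMAX = (256 × 2) / 64 = 8 lanes
AVL=3 ≤ VLMAX=8, so vl = 3
  i=0: sub(0x94,0xe8) → 18446744073709551532
  i=1: sub(0x9d,0x4a) → 83
  i=2: mask-off/ones → 18446744073709551615
  i=3: tail/keep → 239
  i=4: tail/keep → 197
  i=5: tail/keep → 180
  i=6: tail/keep → 146
  i=7: tail/keep → 114

vd[2] = 18446744073709551615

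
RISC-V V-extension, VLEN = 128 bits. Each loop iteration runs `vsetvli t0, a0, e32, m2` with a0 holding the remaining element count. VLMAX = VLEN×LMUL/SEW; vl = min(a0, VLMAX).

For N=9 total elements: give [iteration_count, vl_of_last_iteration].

[iterations, last_vl] = [2, 1]

VLMAX = VLEN×LMUL/SEW = 128×2/32 = 8
N=9: ⌈9/8⌉ = 2 iters; last vl = 9 − 1×8 = 1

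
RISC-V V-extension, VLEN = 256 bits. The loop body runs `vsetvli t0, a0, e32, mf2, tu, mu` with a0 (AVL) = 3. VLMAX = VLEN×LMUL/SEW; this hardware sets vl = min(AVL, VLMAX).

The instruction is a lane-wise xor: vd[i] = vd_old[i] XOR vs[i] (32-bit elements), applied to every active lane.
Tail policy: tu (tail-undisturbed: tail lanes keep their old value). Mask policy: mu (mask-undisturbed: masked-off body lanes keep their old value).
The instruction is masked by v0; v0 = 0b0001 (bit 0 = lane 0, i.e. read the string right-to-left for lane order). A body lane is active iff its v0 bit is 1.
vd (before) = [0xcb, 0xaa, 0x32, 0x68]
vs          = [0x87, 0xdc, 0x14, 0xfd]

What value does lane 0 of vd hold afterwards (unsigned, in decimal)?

VLMAX = (256 × 1/2) / 32 = 4 lanes
vl ← min(3, 4) = 3
vd[0] xor(0xcb,0x87) -> 0x4c
vd[1] mask-off/keep -> 0xaa
vd[2] mask-off/keep -> 0x32
vd[3] tail/keep -> 0x68

vd[0] = 76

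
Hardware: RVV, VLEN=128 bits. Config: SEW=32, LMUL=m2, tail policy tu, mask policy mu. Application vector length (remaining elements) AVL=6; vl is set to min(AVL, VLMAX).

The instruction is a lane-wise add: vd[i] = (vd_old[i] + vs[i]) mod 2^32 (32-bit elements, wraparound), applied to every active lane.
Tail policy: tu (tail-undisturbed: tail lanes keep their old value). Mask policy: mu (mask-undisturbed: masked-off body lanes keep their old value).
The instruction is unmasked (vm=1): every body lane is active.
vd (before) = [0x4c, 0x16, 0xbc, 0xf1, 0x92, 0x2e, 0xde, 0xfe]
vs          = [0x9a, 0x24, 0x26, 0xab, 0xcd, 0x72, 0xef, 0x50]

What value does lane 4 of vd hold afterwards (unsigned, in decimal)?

VLMAX = (128 × 2) / 32 = 8 lanes
vl = min(AVL, VLMAX) = min(6, 8) = 6
[0] add(0x4c,0x9a) = 0xe6
[1] add(0x16,0x24) = 0x3a
[2] add(0xbc,0x26) = 0xe2
[3] add(0xf1,0xab) = 0x19c
[4] add(0x92,0xcd) = 0x15f
[5] add(0x2e,0x72) = 0xa0
[6] tail/keep = 0xde
[7] tail/keep = 0xfe

vd[4] = 351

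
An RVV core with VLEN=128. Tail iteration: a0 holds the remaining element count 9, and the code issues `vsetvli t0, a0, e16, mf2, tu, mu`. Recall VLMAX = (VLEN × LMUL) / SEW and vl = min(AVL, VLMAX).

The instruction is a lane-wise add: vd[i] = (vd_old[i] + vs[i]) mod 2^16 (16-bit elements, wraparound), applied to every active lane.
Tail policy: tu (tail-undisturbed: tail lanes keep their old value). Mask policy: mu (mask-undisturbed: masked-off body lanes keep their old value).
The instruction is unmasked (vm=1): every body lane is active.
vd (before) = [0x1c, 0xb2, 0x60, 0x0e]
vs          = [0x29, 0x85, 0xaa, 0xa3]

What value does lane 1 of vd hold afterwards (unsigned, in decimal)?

vd[1] = 311

lanes per group: 128·1/2/16 = 4
vl ← min(9, 4) = 4
  i=0: add(0x1c,0x29) → 69
  i=1: add(0xb2,0x85) → 311
  i=2: add(0x60,0xaa) → 266
  i=3: add(0x0e,0xa3) → 177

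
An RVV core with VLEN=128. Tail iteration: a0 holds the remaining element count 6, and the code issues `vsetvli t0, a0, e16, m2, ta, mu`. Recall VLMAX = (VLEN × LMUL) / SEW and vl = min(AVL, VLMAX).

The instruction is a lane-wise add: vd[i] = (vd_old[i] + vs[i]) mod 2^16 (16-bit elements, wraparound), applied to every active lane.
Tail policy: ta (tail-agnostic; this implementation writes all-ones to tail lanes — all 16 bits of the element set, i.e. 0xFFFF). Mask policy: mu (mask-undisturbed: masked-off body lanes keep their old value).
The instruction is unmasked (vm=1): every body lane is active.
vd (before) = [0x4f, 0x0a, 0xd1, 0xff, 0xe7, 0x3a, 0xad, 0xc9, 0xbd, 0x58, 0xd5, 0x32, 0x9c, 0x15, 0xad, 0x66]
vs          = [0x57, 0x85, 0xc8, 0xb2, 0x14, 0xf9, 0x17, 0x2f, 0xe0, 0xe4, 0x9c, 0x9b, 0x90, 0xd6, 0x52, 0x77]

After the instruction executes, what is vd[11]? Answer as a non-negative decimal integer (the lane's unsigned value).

vd[11] = 65535

lanes per group: 128·2/16 = 16
AVL=6 ≤ VLMAX=16, so vl = 6
  i=0: add(0x4f,0x57) → 166
  i=1: add(0x0a,0x85) → 143
  i=2: add(0xd1,0xc8) → 409
  i=3: add(0xff,0xb2) → 433
  i=4: add(0xe7,0x14) → 251
  i=5: add(0x3a,0xf9) → 307
  i=6: tail/ones → 65535
  i=7: tail/ones → 65535
  i=8: tail/ones → 65535
  i=9: tail/ones → 65535
  i=10: tail/ones → 65535
  i=11: tail/ones → 65535
  i=12: tail/ones → 65535
  i=13: tail/ones → 65535
  i=14: tail/ones → 65535
  i=15: tail/ones → 65535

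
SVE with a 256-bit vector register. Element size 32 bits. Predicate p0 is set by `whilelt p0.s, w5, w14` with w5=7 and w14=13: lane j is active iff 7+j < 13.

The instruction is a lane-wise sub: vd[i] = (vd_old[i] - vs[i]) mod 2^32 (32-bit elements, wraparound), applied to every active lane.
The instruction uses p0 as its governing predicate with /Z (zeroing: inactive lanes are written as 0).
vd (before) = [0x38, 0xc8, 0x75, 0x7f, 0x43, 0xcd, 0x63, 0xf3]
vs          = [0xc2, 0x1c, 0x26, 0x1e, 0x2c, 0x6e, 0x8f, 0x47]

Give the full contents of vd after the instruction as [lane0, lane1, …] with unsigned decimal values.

vd = [4294967158, 172, 79, 97, 23, 95, 0, 0]

register lanes = 256/32 = 8
whilelt: lane j active iff 7+j < 13 → j < 6 → 6 active
vd[0] sub(0x38,0xc2) -> 0xffffff76
vd[1] sub(0xc8,0x1c) -> 0xac
vd[2] sub(0x75,0x26) -> 0x4f
vd[3] sub(0x7f,0x1e) -> 0x61
vd[4] sub(0x43,0x2c) -> 0x17
vd[5] sub(0xcd,0x6e) -> 0x5f
vd[6] tail/zero -> 0x00
vd[7] tail/zero -> 0x00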